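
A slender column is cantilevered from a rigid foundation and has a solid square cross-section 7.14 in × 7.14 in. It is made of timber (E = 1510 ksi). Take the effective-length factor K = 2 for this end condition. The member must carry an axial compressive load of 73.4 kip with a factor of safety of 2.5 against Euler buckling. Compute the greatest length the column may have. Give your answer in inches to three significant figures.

I = a⁴/12 = 7.14⁴/12 = 216.6 in⁴
Required critical load P_cr = n·P = 2.5 × 73.4 = 183.5 kip = 1.835×10^5 lb
From P_cr = π²EI/(K·L)²:  L = (1/K)·√(π²EI/P_cr) = (1/2)·√(π²×1.51×10^6×216.6/1.835×10^5)
L = 66.3 in

L_max ≈ 66.3 in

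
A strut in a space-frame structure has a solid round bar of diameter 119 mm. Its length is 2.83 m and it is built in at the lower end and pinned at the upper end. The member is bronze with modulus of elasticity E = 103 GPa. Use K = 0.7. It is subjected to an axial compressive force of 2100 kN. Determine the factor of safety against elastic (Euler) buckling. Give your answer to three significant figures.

I = πd⁴/64 = π×119⁴/64 = 9.844×10^6 mm⁴
I = 9.844×10^6 mm⁴ = 9.844×10^-6 m⁴
Effective length L_e = K·L = 0.7 × 2.83 = 1.981 m
P_cr = π²EI / L_e² = π² × 103×10⁹ × 9.844×10^-6 / 1.981² = 2.550×10^6 N
Factor of safety n = P_cr / P = 2549.9 / 2100 = 1.21

n ≈ 1.21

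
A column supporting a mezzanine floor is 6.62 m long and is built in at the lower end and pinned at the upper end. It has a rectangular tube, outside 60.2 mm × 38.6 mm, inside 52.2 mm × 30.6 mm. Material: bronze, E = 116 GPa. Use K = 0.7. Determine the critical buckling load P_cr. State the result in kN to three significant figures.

P_cr ≈ 8.74 kN

Weak-axis I_min = (h_o·b_o³ − h_i·b_i³)/12 with b_o = 38.6, b_i = 30.60 mm (shorter outer/inner sides).
I_min = (60.2×38.6³ − 52.20×30.60³)/12 = 1.639×10^5 mm⁴
I = 1.639×10^5 mm⁴ = 1.639×10^-7 m⁴
Effective length L_e = K·L = 0.7 × 6.62 = 4.634 m
P_cr = π²EI / L_e² = π² × 116×10⁹ × 1.639×10^-7 / 4.634² = 8.737×10^3 N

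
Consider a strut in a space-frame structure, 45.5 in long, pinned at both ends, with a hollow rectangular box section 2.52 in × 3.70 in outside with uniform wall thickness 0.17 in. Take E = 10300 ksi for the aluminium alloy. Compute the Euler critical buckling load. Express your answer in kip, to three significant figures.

Inner dimensions: h_i = 3.70 − 2×0.17 = 3.360 in, b_i = 2.52 − 2×0.17 = 2.180 in
Weak-axis I_min = (h_o·b_o³ − h_i·b_i³)/12 with b_o = 2.52, b_i = 2.180 in (shorter outer/inner sides).
I_min = (3.70×2.52³ − 3.360×2.180³)/12 = 2.033 in⁴
Effective length L_e = K·L = 1 × 45.5 = 45.50 in
P_cr = π²EI / L_e² = π² × 10300×10³ × 2.033 / 45.50² = 9.985×10^4 lb

P_cr ≈ 99.8 kip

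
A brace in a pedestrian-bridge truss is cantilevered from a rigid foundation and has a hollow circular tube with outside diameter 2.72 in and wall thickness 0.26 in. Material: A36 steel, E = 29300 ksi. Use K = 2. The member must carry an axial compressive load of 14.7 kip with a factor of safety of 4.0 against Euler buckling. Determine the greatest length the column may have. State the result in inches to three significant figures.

Inner diameter d_i = 2.72 − 2×0.26 = 2.200 in
I = π(d_o⁴ − d_i⁴)/64 = π(2.72⁴ − 2.200⁴)/64 = 1.537 in⁴
Required critical load P_cr = n·P = 4.0 × 14.7 = 58.80 kip = 5.880×10^4 lb
From P_cr = π²EI/(K·L)²:  L = (1/K)·√(π²EI/P_cr) = (1/2)·√(π²×2.93×10^7×1.537/5.880×10^4)
L = 43.5 in

L_max ≈ 43.5 in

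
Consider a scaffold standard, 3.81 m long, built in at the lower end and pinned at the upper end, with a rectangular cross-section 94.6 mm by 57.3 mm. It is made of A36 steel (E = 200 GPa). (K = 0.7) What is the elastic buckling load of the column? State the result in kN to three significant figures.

P_cr ≈ 412 kN

Buckling occurs about the weak axis: I_min = h·b³/12 with b = 57.3 mm (the shorter side).
I_min = 94.6×57.3³/12 = 1.483×10^6 mm⁴
I = 1.483×10^6 mm⁴ = 1.483×10^-6 m⁴
Effective length L_e = K·L = 0.7 × 3.81 = 2.667 m
P_cr = π²EI / L_e² = π² × 200×10⁹ × 1.483×10^-6 / 2.667² = 4.116×10^5 N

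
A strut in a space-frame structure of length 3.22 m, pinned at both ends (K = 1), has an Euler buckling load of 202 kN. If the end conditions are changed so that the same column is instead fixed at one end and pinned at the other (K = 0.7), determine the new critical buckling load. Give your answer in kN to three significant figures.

P_cr ≈ 412 kN

P_cr ∝ 1/K², so P_cr,new = P_cr,old × (K_old/K_new)² = 202 × (1/0.7)²
= 202 × 2.041 = 412 kN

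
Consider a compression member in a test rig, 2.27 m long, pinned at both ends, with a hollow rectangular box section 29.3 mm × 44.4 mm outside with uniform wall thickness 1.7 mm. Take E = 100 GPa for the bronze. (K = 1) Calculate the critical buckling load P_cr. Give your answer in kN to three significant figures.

Inner dimensions: h_i = 44.4 − 2×1.7 = 41.00 mm, b_i = 29.3 − 2×1.7 = 25.90 mm
Weak-axis I_min = (h_o·b_o³ − h_i·b_i³)/12 with b_o = 29.3, b_i = 25.90 mm (shorter outer/inner sides).
I_min = (44.4×29.3³ − 41.00×25.90³)/12 = 3.371×10^4 mm⁴
I = 3.371×10^4 mm⁴ = 3.371×10^-8 m⁴
Effective length L_e = K·L = 1 × 2.27 = 2.270 m
P_cr = π²EI / L_e² = π² × 100×10⁹ × 3.371×10^-8 / 2.270² = 6.456×10^3 N

P_cr ≈ 6.46 kN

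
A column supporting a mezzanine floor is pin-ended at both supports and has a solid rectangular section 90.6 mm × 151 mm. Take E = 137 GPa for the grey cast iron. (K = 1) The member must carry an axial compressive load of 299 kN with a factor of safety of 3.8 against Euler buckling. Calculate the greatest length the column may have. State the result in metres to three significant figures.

L_max ≈ 3.34 m

Buckling occurs about the weak axis: I_min = h·b³/12 with b = 90.6 mm (the shorter side).
I_min = 151×90.6³/12 = 9.358×10^6 mm⁴
I = 9.358×10^-6 m⁴
Required critical load P_cr = n·P = 3.8 × 299 = 1136 kN = 1.136×10^6 N
From P_cr = π²EI/(K·L)²:  L = (1/K)·√(π²EI/P_cr) = (1/1)·√(π²×1.37×10^11×9.358×10^-6/1.136×10^6)
L = 3.34 m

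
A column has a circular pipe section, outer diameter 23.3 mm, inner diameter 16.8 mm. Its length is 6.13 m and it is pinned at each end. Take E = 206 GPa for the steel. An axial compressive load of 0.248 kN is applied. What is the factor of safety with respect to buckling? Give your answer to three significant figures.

n ≈ 2.30

d_o = 23.3 mm, d_i = 16.8 mm
I = π(d_o⁴ − d_i⁴)/64 = π(23.3⁴ − 16.80⁴)/64 = 1.056×10^4 mm⁴
I = 1.056×10^4 mm⁴ = 1.056×10^-8 m⁴
Effective length L_e = K·L = 1 × 6.13 = 6.130 m
P_cr = π²EI / L_e² = π² × 206×10⁹ × 1.056×10^-8 / 6.130² = 571.2 N
Factor of safety n = P_cr / P = 0.57121 / 0.248 = 2.30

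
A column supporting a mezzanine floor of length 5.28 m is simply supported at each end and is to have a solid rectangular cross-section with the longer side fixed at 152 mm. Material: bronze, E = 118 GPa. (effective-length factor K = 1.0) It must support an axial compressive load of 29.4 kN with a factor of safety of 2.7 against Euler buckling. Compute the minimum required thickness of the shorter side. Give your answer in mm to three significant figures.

b ≈ 53.1 mm

Required P_cr = n·P = 2.7 × 29.4 = 79.38 kN
L_e = K·L = 1 × 5.28 = 5.280 m
Required I = P_cr·L_e²/(π²E) = 7.938×10^4 × 5.280² / (π² × 1.18×10^11) = 1.900×10^-6 m⁴
I_req = 1.900×10^6 mm⁴
Rectangle, weak axis: I_min = h·b³/12 with h = 152 mm fixed  ⇒  b = (12I/h)^(1/3) = 53.1 mm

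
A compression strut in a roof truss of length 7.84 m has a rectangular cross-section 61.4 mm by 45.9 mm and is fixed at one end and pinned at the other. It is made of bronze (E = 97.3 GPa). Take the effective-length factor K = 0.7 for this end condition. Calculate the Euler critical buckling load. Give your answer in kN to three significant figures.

P_cr ≈ 15.8 kN

Buckling occurs about the weak axis: I_min = h·b³/12 with b = 45.9 mm (the shorter side).
I_min = 61.4×45.9³/12 = 4.948×10^5 mm⁴
I = 4.948×10^5 mm⁴ = 4.948×10^-7 m⁴
Effective length L_e = K·L = 0.7 × 7.84 = 5.488 m
P_cr = π²EI / L_e² = π² × 97.3×10⁹ × 4.948×10^-7 / 5.488² = 1.578×10^4 N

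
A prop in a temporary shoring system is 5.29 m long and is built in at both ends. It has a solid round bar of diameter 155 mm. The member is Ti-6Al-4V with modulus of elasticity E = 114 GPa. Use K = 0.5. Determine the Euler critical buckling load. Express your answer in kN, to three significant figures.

P_cr ≈ 4560 kN

I = πd⁴/64 = π×155⁴/64 = 2.833×10^7 mm⁴
I = 2.833×10^7 mm⁴ = 2.833×10^-5 m⁴
Effective length L_e = K·L = 0.5 × 5.29 = 2.645 m
P_cr = π²EI / L_e² = π² × 114×10⁹ × 2.833×10^-5 / 2.645² = 4.557×10^6 N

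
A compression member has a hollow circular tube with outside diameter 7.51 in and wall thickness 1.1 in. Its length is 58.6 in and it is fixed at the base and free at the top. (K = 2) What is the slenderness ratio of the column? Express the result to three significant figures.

λ ≈ 51.0

Inner diameter d_i = 7.51 − 2×1.1 = 5.310 in
I = π(d_o⁴ − d_i⁴)/64 = π(7.51⁴ − 5.310⁴)/64 = 117.1 in⁴
A = 22.15 in²;  r_min = √(I/A) = √(117.1/22.15) = 2.299 in
L_e = K·L = 2 × 58.6 = 117.2 in
λ = L_e / r_min = 117.20 / 2.299 = 51.0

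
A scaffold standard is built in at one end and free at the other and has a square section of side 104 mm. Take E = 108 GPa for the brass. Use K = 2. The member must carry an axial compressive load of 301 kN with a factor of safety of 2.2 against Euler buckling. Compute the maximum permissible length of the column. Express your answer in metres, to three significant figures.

I = a⁴/12 = 104⁴/12 = 9.749×10^6 mm⁴
I = 9.749×10^-6 m⁴
Required critical load P_cr = n·P = 2.2 × 301 = 662.2 kN = 6.622×10^5 N
From P_cr = π²EI/(K·L)²:  L = (1/K)·√(π²EI/P_cr) = (1/2)·√(π²×1.08×10^11×9.749×10^-6/6.622×10^5)
L = 1.98 m

L_max ≈ 1.98 m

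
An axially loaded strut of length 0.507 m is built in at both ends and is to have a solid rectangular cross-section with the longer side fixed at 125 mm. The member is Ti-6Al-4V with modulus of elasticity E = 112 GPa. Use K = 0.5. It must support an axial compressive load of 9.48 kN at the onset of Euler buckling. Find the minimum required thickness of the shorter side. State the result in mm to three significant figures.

L_e = K·L = 0.5 × 0.507 = 0.2535 m
Required I = P_cr·L_e²/(π²E) = 9.480×10^3 × 0.2535² / (π² × 1.12×10^11) = 5.511×10^-10 m⁴
I_req = 551.1 mm⁴
Rectangle, weak axis: I_min = h·b³/12 with h = 125 mm fixed  ⇒  b = (12I/h)^(1/3) = 3.75 mm

b ≈ 3.75 mm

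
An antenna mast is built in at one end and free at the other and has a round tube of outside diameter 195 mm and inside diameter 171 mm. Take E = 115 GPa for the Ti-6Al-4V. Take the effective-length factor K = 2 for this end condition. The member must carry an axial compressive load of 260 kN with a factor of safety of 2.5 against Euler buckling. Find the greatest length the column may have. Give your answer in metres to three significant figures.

d_o = 195 mm, d_i = 171 mm
I = π(d_o⁴ − d_i⁴)/64 = π(195⁴ − 171.0⁴)/64 = 2.900×10^7 mm⁴
I = 2.900×10^-5 m⁴
Required critical load P_cr = n·P = 2.5 × 260 = 650.0 kN = 6.500×10^5 N
From P_cr = π²EI/(K·L)²:  L = (1/K)·√(π²EI/P_cr) = (1/2)·√(π²×1.15×10^11×2.900×10^-5/6.500×10^5)
L = 3.56 m

L_max ≈ 3.56 m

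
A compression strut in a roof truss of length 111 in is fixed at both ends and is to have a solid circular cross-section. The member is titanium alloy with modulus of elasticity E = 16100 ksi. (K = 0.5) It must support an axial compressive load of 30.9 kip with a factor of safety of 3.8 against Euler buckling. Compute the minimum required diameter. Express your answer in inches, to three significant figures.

Required P_cr = n·P = 3.8 × 30.9 = 117.4 kip
L_e = K·L = 0.5 × 111 = 55.50 in
Required I = P_cr·L_e²/(π²E) = 1.174×10^5 × 55.50² / (π² × 1.61×10^7) = 2.276 in⁴
Solid circle: I = πd⁴/64  ⇒  d = (64I/π)^(1/4) = (64×2.276/π)^(1/4) = 2.61 in

d ≈ 2.61 in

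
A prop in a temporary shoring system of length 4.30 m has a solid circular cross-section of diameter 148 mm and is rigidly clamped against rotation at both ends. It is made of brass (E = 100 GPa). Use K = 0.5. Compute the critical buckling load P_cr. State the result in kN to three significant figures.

P_cr ≈ 5030 kN

I = πd⁴/64 = π×148⁴/64 = 2.355×10^7 mm⁴
I = 2.355×10^7 mm⁴ = 2.355×10^-5 m⁴
Effective length L_e = K·L = 0.5 × 4.30 = 2.150 m
P_cr = π²EI / L_e² = π² × 100×10⁹ × 2.355×10^-5 / 2.150² = 5.029×10^6 N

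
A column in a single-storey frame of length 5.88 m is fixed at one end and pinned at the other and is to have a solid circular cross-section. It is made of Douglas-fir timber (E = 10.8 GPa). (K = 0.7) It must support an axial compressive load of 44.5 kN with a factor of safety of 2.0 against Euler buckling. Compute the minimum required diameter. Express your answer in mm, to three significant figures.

Required P_cr = n·P = 2.0 × 44.5 = 89.00 kN
L_e = K·L = 0.7 × 5.88 = 4.116 m
Required I = P_cr·L_e²/(π²E) = 8.900×10^4 × 4.116² / (π² × 1.08×10^10) = 1.415×10^-5 m⁴
I_req = 1.415×10^7 mm⁴
Solid circle: I = πd⁴/64  ⇒  d = (64I/π)^(1/4) = (64×1.415×10^7/π)^(1/4) = 130 mm

d ≈ 130 mm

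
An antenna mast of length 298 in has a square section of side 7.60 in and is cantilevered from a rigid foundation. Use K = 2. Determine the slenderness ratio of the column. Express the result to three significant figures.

λ ≈ 272

For a square r = a/√12 = 7.60/√12 = 2.194 in
L_e = K·L = 2 × 298 = 596.0 in
λ = L_e / r_min = 596.00 / 2.194 = 272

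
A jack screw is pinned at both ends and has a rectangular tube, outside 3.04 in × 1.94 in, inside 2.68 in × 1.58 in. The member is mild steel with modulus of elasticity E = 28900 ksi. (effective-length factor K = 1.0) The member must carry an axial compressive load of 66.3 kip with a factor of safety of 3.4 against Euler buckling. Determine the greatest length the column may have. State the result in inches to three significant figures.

L_max ≈ 35.0 in

Weak-axis I_min = (h_o·b_o³ − h_i·b_i³)/12 with b_o = 1.94, b_i = 1.580 in (shorter outer/inner sides).
I_min = (3.04×1.94³ − 2.680×1.580³)/12 = 0.9688 in⁴
Required critical load P_cr = n·P = 3.4 × 66.3 = 225.4 kip = 2.254×10^5 lb
From P_cr = π²EI/(K·L)²:  L = (1/K)·√(π²EI/P_cr) = (1/1)·√(π²×2.89×10^7×0.9688/2.254×10^5)
L = 35.0 in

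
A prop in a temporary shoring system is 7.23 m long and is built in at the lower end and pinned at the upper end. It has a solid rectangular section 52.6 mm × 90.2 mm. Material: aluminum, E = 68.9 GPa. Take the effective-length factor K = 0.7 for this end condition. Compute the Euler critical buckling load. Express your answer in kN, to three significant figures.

P_cr ≈ 29.0 kN

Buckling occurs about the weak axis: I_min = h·b³/12 with b = 52.6 mm (the shorter side).
I_min = 90.2×52.6³/12 = 1.094×10^6 mm⁴
I = 1.094×10^6 mm⁴ = 1.094×10^-6 m⁴
Effective length L_e = K·L = 0.7 × 7.23 = 5.061 m
P_cr = π²EI / L_e² = π² × 68.9×10⁹ × 1.094×10^-6 / 5.061² = 2.904×10^4 N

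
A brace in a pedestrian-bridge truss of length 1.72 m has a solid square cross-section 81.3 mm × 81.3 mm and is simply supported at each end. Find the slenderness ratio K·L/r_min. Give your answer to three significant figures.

λ ≈ 73.3

For a square r = a/√12 = 81.3/√12 = 23.47 mm
L_e = K·L = 1 × 1.72 m = 1.720 m = 1720.0 mm
λ = L_e / r_min = 1720.0 / 23.47 = 73.3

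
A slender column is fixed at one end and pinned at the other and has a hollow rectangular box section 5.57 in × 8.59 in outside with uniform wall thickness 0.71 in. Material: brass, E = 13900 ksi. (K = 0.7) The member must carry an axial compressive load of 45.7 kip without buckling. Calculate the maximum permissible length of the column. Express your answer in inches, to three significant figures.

Inner dimensions: h_i = 8.59 − 2×0.71 = 7.170 in, b_i = 5.57 − 2×0.71 = 4.150 in
Weak-axis I_min = (h_o·b_o³ − h_i·b_i³)/12 with b_o = 5.57, b_i = 4.150 in (shorter outer/inner sides).
I_min = (8.59×5.57³ − 7.170×4.150³)/12 = 81.00 in⁴
At the buckling limit P_cr = P = 4.570×10^4 lb
From P_cr = π²EI/(K·L)²:  L = (1/K)·√(π²EI/P_cr) = (1/0.7)·√(π²×1.39×10^7×81.00/4.570×10^4)
L = 704 in

L_max ≈ 704 in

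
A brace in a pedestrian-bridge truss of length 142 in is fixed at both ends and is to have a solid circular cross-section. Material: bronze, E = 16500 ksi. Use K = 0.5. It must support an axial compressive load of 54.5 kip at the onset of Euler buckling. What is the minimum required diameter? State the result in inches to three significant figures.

L_e = K·L = 0.5 × 142 = 71.00 in
Required I = P_cr·L_e²/(π²E) = 5.450×10^4 × 71.00² / (π² × 1.65×10^7) = 1.687 in⁴
Solid circle: I = πd⁴/64  ⇒  d = (64I/π)^(1/4) = (64×1.687/π)^(1/4) = 2.42 in

d ≈ 2.42 in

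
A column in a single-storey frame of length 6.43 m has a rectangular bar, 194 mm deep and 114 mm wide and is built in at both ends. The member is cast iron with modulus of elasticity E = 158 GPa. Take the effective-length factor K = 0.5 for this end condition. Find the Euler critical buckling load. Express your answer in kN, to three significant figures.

Buckling occurs about the weak axis: I_min = h·b³/12 with b = 114 mm (the shorter side).
I_min = 194×114³/12 = 2.395×10^7 mm⁴
I = 2.395×10^7 mm⁴ = 2.395×10^-5 m⁴
Effective length L_e = K·L = 0.5 × 6.43 = 3.215 m
P_cr = π²EI / L_e² = π² × 158×10⁹ × 2.395×10^-5 / 3.215² = 3.614×10^6 N

P_cr ≈ 3610 kN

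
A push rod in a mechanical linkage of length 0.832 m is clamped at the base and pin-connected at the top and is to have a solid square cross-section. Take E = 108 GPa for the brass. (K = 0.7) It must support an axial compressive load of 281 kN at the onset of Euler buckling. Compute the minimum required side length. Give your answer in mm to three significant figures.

L_e = K·L = 0.7 × 0.832 = 0.5824 m
Required I = P_cr·L_e²/(π²E) = 2.810×10^5 × 0.5824² / (π² × 1.08×10^11) = 8.942×10^-8 m⁴
I_req = 8.942×10^4 mm⁴
Solid square: I = a⁴/12  ⇒  a = (12I)^(1/4) = (12×8.942×10^4)^(1/4) = 32.2 mm

a ≈ 32.2 mm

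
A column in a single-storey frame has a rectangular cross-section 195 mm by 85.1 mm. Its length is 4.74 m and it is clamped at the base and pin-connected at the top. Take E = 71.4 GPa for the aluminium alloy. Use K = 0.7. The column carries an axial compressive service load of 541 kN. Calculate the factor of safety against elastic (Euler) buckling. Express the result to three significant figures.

n ≈ 1.18

Buckling occurs about the weak axis: I_min = h·b³/12 with b = 85.1 mm (the shorter side).
I_min = 195×85.1³/12 = 1.001×10^7 mm⁴
I = 1.001×10^7 mm⁴ = 1.001×10^-5 m⁴
Effective length L_e = K·L = 0.7 × 4.74 = 3.318 m
P_cr = π²EI / L_e² = π² × 71.4×10⁹ × 1.001×10^-5 / 3.318² = 6.410×10^5 N
Factor of safety n = P_cr / P = 641.04 / 541 = 1.18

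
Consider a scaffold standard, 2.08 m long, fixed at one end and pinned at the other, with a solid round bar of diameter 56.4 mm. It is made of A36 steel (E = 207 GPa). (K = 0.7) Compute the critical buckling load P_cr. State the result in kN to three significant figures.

I = πd⁴/64 = π×56.4⁴/64 = 4.967×10^5 mm⁴
I = 4.967×10^5 mm⁴ = 4.967×10^-7 m⁴
Effective length L_e = K·L = 0.7 × 2.08 = 1.456 m
P_cr = π²EI / L_e² = π² × 207×10⁹ × 4.967×10^-7 / 1.456² = 4.787×10^5 N

P_cr ≈ 479 kN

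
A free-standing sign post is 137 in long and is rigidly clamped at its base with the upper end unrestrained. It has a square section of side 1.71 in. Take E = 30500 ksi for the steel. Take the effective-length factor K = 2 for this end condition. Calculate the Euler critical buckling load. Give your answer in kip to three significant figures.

I = a⁴/12 = 1.71⁴/12 = 0.7125 in⁴
Effective length L_e = K·L = 2 × 137 = 274.0 in
P_cr = π²EI / L_e² = π² × 30500×10³ × 0.7125 / 274.0² = 2.857×10^3 lb

P_cr ≈ 2.86 kip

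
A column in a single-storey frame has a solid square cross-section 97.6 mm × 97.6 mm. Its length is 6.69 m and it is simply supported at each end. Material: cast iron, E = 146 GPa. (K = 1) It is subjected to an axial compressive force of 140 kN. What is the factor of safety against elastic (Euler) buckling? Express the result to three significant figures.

I = a⁴/12 = 97.6⁴/12 = 7.562×10^6 mm⁴
I = 7.562×10^6 mm⁴ = 7.562×10^-6 m⁴
Effective length L_e = K·L = 1 × 6.69 = 6.690 m
P_cr = π²EI / L_e² = π² × 146×10⁹ × 7.562×10^-6 / 6.690² = 2.435×10^5 N
Factor of safety n = P_cr / P = 243.45 / 140 = 1.74

n ≈ 1.74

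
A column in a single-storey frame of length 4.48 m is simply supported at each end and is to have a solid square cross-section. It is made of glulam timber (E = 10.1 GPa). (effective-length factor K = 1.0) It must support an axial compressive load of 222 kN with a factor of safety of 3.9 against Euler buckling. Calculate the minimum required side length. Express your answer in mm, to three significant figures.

a ≈ 214 mm

Required P_cr = n·P = 3.9 × 222 = 865.8 kN
L_e = K·L = 1 × 4.48 = 4.480 m
Required I = P_cr·L_e²/(π²E) = 8.658×10^5 × 4.480² / (π² × 1.01×10^10) = 1.743×10^-4 m⁴
I_req = 1.743×10^8 mm⁴
Solid square: I = a⁴/12  ⇒  a = (12I)^(1/4) = (12×1.743×10^8)^(1/4) = 214 mm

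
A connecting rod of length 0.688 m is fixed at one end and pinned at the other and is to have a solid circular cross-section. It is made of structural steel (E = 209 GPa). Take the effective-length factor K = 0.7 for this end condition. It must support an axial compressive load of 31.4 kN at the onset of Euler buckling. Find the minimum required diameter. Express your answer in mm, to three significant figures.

L_e = K·L = 0.7 × 0.688 = 0.4816 m
Required I = P_cr·L_e²/(π²E) = 3.140×10^4 × 0.4816² / (π² × 2.09×10^11) = 3.531×10^-9 m⁴
I_req = 3.531×10^3 mm⁴
Solid circle: I = πd⁴/64  ⇒  d = (64I/π)^(1/4) = (64×3.531×10^3/π)^(1/4) = 16.4 mm

d ≈ 16.4 mm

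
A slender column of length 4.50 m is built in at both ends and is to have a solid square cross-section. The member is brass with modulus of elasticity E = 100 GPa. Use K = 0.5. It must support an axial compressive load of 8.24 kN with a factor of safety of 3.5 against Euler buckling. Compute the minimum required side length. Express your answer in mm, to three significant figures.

a ≈ 36.5 mm

Required P_cr = n·P = 3.5 × 8.24 = 28.84 kN
L_e = K·L = 0.5 × 4.50 = 2.250 m
Required I = P_cr·L_e²/(π²E) = 2.884×10^4 × 2.250² / (π² × 1.00×10^11) = 1.479×10^-7 m⁴
I_req = 1.479×10^5 mm⁴
Solid square: I = a⁴/12  ⇒  a = (12I)^(1/4) = (12×1.479×10^5)^(1/4) = 36.5 mm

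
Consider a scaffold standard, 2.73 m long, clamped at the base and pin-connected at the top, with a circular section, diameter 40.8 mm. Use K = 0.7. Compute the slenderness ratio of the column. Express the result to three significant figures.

λ ≈ 187

I = πd⁴/64 = π×40.8⁴/64 = 1.360×10^5 mm⁴
A = 1.307×10^3 mm²;  r_min = √(I/A) = √(1.360×10^5/1.307×10^3) = 10.20 mm
L_e = K·L = 0.7 × 2.73 m = 1.911 m = 1911.0 mm
λ = L_e / r_min = 1911.0 / 10.20 = 187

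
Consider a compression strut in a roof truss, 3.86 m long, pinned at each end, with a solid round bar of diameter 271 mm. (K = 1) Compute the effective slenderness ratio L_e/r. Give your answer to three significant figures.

I = πd⁴/64 = π×271⁴/64 = 2.648×10^8 mm⁴
A = 5.768×10^4 mm²;  r_min = √(I/A) = √(2.648×10^8/5.768×10^4) = 67.75 mm
L_e = K·L = 1 × 3.86 m = 3.860 m = 3860.0 mm
λ = L_e / r_min = 3860.0 / 67.75 = 57.0

λ ≈ 57.0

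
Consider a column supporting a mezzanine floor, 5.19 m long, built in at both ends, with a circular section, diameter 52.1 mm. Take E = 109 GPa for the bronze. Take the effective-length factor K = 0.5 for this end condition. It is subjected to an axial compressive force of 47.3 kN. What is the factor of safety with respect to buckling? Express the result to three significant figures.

I = πd⁴/64 = π×52.1⁴/64 = 3.617×10^5 mm⁴
I = 3.617×10^5 mm⁴ = 3.617×10^-7 m⁴
Effective length L_e = K·L = 0.5 × 5.19 = 2.595 m
P_cr = π²EI / L_e² = π² × 109×10⁹ × 3.617×10^-7 / 2.595² = 5.778×10^4 N
Factor of safety n = P_cr / P = 57.779 / 47.3 = 1.22

n ≈ 1.22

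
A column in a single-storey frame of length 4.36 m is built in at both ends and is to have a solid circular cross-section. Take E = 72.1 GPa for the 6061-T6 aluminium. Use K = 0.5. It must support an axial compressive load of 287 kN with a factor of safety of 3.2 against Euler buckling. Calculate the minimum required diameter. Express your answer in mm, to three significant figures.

Required P_cr = n·P = 3.2 × 287 = 918.4 kN
L_e = K·L = 0.5 × 4.36 = 2.180 m
Required I = P_cr·L_e²/(π²E) = 9.184×10^5 × 2.180² / (π² × 7.21×10^10) = 6.134×10^-6 m⁴
I_req = 6.134×10^6 mm⁴
Solid circle: I = πd⁴/64  ⇒  d = (64I/π)^(1/4) = (64×6.134×10^6/π)^(1/4) = 106 mm

d ≈ 106 mm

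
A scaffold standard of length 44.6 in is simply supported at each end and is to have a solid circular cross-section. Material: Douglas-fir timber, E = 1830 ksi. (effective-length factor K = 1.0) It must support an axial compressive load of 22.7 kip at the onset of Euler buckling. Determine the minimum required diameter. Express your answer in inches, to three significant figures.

d ≈ 2.67 in

L_e = K·L = 1 × 44.6 = 44.60 in
Required I = P_cr·L_e²/(π²E) = 2.270×10^4 × 44.60² / (π² × 1.83×10^6) = 2.500 in⁴
Solid circle: I = πd⁴/64  ⇒  d = (64I/π)^(1/4) = (64×2.500/π)^(1/4) = 2.67 in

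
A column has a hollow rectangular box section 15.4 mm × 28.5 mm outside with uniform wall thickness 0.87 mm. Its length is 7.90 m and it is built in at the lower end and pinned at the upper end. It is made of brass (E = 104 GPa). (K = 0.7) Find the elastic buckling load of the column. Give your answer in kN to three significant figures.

P_cr ≈ 0.100 kN

Inner dimensions: h_i = 28.5 − 2×0.87 = 26.76 mm, b_i = 15.4 − 2×0.87 = 13.66 mm
Weak-axis I_min = (h_o·b_o³ − h_i·b_i³)/12 with b_o = 15.4, b_i = 13.66 mm (shorter outer/inner sides).
I_min = (28.5×15.4³ − 26.76×13.66³)/12 = 2.990×10^3 mm⁴
I = 2.990×10^3 mm⁴ = 2.990×10^-9 m⁴
Effective length L_e = K·L = 0.7 × 7.90 = 5.530 m
P_cr = π²EI / L_e² = π² × 104×10⁹ × 2.990×10^-9 / 5.530² = 100.4 N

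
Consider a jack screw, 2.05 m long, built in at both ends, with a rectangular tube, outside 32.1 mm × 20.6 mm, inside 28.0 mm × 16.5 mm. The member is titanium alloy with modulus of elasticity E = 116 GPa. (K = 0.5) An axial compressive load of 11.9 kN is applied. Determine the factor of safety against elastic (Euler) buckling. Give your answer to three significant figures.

Weak-axis I_min = (h_o·b_o³ − h_i·b_i³)/12 with b_o = 20.6, b_i = 16.50 mm (shorter outer/inner sides).
I_min = (32.1×20.6³ − 28.00×16.50³)/12 = 1.290×10^4 mm⁴
I = 1.290×10^4 mm⁴ = 1.290×10^-8 m⁴
Effective length L_e = K·L = 0.5 × 2.05 = 1.025 m
P_cr = π²EI / L_e² = π² × 116×10⁹ × 1.290×10^-8 / 1.025² = 1.406×10^4 N
Factor of safety n = P_cr / P = 14.060 / 11.9 = 1.18

n ≈ 1.18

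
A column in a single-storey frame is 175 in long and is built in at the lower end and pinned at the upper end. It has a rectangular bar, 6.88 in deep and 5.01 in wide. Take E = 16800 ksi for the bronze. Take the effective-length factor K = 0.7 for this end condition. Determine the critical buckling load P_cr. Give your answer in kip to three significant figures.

P_cr ≈ 797 kip

Buckling occurs about the weak axis: I_min = h·b³/12 with b = 5.01 in (the shorter side).
I_min = 6.88×5.01³/12 = 72.10 in⁴
Effective length L_e = K·L = 0.7 × 175 = 122.5 in
P_cr = π²EI / L_e² = π² × 16800×10³ × 72.10 / 122.5² = 7.966×10^5 lb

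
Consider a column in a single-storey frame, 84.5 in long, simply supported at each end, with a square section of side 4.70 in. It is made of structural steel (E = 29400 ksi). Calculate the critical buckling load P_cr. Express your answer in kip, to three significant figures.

P_cr ≈ 1650 kip

I = a⁴/12 = 4.70⁴/12 = 40.66 in⁴
Effective length L_e = K·L = 1 × 84.5 = 84.50 in
P_cr = π²EI / L_e² = π² × 29400×10³ × 40.66 / 84.50² = 1.653×10^6 lb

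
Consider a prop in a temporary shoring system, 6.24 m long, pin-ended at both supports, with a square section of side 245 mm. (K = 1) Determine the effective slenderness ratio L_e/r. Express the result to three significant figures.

λ ≈ 88.2

I = a⁴/12 = 245⁴/12 = 3.003×10^8 mm⁴
A = 6.003×10^4 mm²;  r_min = √(I/A) = √(3.003×10^8/6.003×10^4) = 70.73 mm
L_e = K·L = 1 × 6.24 m = 6.240 m = 6240.0 mm
λ = L_e / r_min = 6240.0 / 70.73 = 88.2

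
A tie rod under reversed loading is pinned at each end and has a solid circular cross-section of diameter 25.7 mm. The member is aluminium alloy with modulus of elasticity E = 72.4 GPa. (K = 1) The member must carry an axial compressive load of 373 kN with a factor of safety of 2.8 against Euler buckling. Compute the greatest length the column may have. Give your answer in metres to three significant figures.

I = πd⁴/64 = π×25.7⁴/64 = 2.141×10^4 mm⁴
I = 2.141×10^-8 m⁴
Required critical load P_cr = n·P = 2.8 × 373 = 1044 kN = 1.044×10^6 N
From P_cr = π²EI/(K·L)²:  L = (1/K)·√(π²EI/P_cr) = (1/1)·√(π²×7.24×10^10×2.141×10^-8/1.044×10^6)
L = 0.121 m

L_max ≈ 0.121 m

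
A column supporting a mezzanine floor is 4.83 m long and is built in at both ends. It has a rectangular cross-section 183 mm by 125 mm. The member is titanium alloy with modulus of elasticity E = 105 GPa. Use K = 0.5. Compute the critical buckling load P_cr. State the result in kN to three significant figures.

P_cr ≈ 5290 kN

Buckling occurs about the weak axis: I_min = h·b³/12 with b = 125 mm (the shorter side).
I_min = 183×125³/12 = 2.979×10^7 mm⁴
I = 2.979×10^7 mm⁴ = 2.979×10^-5 m⁴
Effective length L_e = K·L = 0.5 × 4.83 = 2.415 m
P_cr = π²EI / L_e² = π² × 105×10⁹ × 2.979×10^-5 / 2.415² = 5.292×10^6 N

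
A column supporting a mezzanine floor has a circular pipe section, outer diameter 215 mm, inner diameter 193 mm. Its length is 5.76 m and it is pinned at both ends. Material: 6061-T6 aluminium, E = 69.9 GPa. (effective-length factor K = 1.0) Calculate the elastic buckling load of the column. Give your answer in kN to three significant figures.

d_o = 215 mm, d_i = 193 mm
I = π(d_o⁴ − d_i⁴)/64 = π(215⁴ − 193.0⁴)/64 = 3.678×10^7 mm⁴
I = 3.678×10^7 mm⁴ = 3.678×10^-5 m⁴
Effective length L_e = K·L = 1 × 5.76 = 5.760 m
P_cr = π²EI / L_e² = π² × 69.9×10⁹ × 3.678×10^-5 / 5.760² = 7.648×10^5 N

P_cr ≈ 765 kN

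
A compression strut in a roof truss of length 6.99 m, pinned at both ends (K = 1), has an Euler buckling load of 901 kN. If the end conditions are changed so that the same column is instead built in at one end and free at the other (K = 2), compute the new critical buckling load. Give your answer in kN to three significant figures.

P_cr ≈ 225 kN

P_cr ∝ 1/K², so P_cr,new = P_cr,old × (K_old/K_new)² = 901 × (1/2)²
= 901 × 0.2500 = 225 kN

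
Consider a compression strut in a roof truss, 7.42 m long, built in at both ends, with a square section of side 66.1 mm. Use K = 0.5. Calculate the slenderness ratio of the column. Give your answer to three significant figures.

For a square r = a/√12 = 66.1/√12 = 19.08 mm
L_e = K·L = 0.5 × 7.42 m = 3.710 m = 3710.0 mm
λ = L_e / r_min = 3710.0 / 19.08 = 194

λ ≈ 194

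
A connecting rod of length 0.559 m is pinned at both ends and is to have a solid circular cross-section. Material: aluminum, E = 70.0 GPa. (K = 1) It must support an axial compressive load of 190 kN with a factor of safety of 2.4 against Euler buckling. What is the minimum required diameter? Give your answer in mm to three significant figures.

Required P_cr = n·P = 2.4 × 190 = 456.0 kN
L_e = K·L = 1 × 0.559 = 0.5590 m
Required I = P_cr·L_e²/(π²E) = 4.560×10^5 × 0.5590² / (π² × 7.00×10^10) = 2.062×10^-7 m⁴
I_req = 2.062×10^5 mm⁴
Solid circle: I = πd⁴/64  ⇒  d = (64I/π)^(1/4) = (64×2.062×10^5/π)^(1/4) = 45.3 mm

d ≈ 45.3 mm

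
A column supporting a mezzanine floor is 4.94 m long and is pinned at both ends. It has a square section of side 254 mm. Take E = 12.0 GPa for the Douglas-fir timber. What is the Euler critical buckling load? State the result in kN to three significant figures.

I = a⁴/12 = 254⁴/12 = 3.469×10^8 mm⁴
I = 3.469×10^8 mm⁴ = 3.469×10^-4 m⁴
Effective length L_e = K·L = 1 × 4.94 = 4.940 m
P_cr = π²EI / L_e² = π² × 12.0×10⁹ × 3.469×10^-4 / 4.940² = 1.683×10^6 N

P_cr ≈ 1680 kN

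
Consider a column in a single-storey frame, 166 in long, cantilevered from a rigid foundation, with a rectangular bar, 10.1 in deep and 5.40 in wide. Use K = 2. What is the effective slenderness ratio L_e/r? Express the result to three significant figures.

λ ≈ 213

Buckling occurs about the weak axis: I_min = h·b³/12 with b = 5.40 in (the shorter side).
I_min = 10.1×5.40³/12 = 132.5 in⁴
A = 54.54 in²;  r_min = √(I/A) = √(132.5/54.54) = 1.559 in
L_e = K·L = 2 × 166 = 332.0 in
λ = L_e / r_min = 332.00 / 1.559 = 213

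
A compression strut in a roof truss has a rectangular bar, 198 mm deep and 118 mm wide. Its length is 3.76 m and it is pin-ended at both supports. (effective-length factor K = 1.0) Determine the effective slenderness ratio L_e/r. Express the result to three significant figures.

λ ≈ 110

Buckling occurs about the weak axis: I_min = h·b³/12 with b = 118 mm (the shorter side).
I_min = 198×118³/12 = 2.711×10^7 mm⁴
A = 2.336×10^4 mm²;  r_min = √(I/A) = √(2.711×10^7/2.336×10^4) = 34.06 mm
L_e = K·L = 1 × 3.76 m = 3.760 m = 3760.0 mm
λ = L_e / r_min = 3760.0 / 34.06 = 110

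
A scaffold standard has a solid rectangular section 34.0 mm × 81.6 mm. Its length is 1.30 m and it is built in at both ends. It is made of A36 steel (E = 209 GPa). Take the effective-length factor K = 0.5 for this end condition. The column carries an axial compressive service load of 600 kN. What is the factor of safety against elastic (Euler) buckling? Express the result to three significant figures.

n ≈ 2.17

Buckling occurs about the weak axis: I_min = h·b³/12 with b = 34.0 mm (the shorter side).
I_min = 81.6×34.0³/12 = 2.673×10^5 mm⁴
I = 2.673×10^5 mm⁴ = 2.673×10^-7 m⁴
Effective length L_e = K·L = 0.5 × 1.30 = 0.6500 m
P_cr = π²EI / L_e² = π² × 209×10⁹ × 2.673×10^-7 / 0.6500² = 1.305×10^6 N
Factor of safety n = P_cr / P = 1304.9 / 600 = 2.17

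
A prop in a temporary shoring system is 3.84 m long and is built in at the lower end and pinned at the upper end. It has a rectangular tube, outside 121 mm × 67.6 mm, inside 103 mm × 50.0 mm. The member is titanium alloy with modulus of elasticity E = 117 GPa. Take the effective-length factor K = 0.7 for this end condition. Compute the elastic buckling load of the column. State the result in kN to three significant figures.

P_cr ≈ 326 kN

Weak-axis I_min = (h_o·b_o³ − h_i·b_i³)/12 with b_o = 67.6, b_i = 50.00 mm (shorter outer/inner sides).
I_min = (121×67.6³ − 103.0×50.00³)/12 = 2.042×10^6 mm⁴
I = 2.042×10^6 mm⁴ = 2.042×10^-6 m⁴
Effective length L_e = K·L = 0.7 × 3.84 = 2.688 m
P_cr = π²EI / L_e² = π² × 117×10⁹ × 2.042×10^-6 / 2.688² = 3.263×10^5 N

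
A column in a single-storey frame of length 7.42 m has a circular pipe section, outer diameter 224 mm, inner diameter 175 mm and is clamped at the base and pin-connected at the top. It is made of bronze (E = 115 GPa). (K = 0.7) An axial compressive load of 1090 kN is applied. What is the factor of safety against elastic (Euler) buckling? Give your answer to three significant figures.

n ≈ 2.99

d_o = 224 mm, d_i = 175 mm
I = π(d_o⁴ − d_i⁴)/64 = π(224⁴ − 175.0⁴)/64 = 7.755×10^7 mm⁴
I = 7.755×10^7 mm⁴ = 7.755×10^-5 m⁴
Effective length L_e = K·L = 0.7 × 7.42 = 5.194 m
P_cr = π²EI / L_e² = π² × 115×10⁹ × 7.755×10^-5 / 5.194² = 3.262×10^6 N
Factor of safety n = P_cr / P = 3262.5 / 1090 = 2.99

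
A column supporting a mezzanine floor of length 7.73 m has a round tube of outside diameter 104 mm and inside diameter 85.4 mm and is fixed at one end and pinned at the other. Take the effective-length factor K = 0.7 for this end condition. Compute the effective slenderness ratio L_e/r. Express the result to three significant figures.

λ ≈ 161

d_o = 104 mm, d_i = 85.4 mm
I = π(d_o⁴ − d_i⁴)/64 = π(104⁴ − 85.40⁴)/64 = 3.132×10^6 mm⁴
A = 2.767×10^3 mm²;  r_min = √(I/A) = √(3.132×10^6/2.767×10^3) = 33.64 mm
L_e = K·L = 0.7 × 7.73 m = 5.411 m = 5411.0 mm
λ = L_e / r_min = 5411.0 / 33.64 = 161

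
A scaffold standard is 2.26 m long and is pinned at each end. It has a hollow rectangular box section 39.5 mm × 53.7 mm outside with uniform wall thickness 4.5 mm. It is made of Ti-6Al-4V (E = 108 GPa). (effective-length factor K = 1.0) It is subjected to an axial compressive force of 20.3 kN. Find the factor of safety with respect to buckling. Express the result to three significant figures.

n ≈ 1.75

Inner dimensions: h_i = 53.7 − 2×4.5 = 44.70 mm, b_i = 39.5 − 2×4.5 = 30.50 mm
Weak-axis I_min = (h_o·b_o³ − h_i·b_i³)/12 with b_o = 39.5, b_i = 30.50 mm (shorter outer/inner sides).
I_min = (53.7×39.5³ − 44.70×30.50³)/12 = 1.701×10^5 mm⁴
I = 1.701×10^5 mm⁴ = 1.701×10^-7 m⁴
Effective length L_e = K·L = 1 × 2.26 = 2.260 m
P_cr = π²EI / L_e² = π² × 108×10⁹ × 1.701×10^-7 / 2.260² = 3.550×10^4 N
Factor of safety n = P_cr / P = 35.500 / 20.3 = 1.75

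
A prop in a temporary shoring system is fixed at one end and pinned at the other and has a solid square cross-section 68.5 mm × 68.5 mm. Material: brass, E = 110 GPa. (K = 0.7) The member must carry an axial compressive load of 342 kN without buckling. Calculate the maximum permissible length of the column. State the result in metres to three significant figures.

L_max ≈ 3.45 m

I = a⁴/12 = 68.5⁴/12 = 1.835×10^6 mm⁴
I = 1.835×10^-6 m⁴
At the buckling limit P_cr = P = 3.420×10^5 N
From P_cr = π²EI/(K·L)²:  L = (1/K)·√(π²EI/P_cr) = (1/0.7)·√(π²×1.10×10^11×1.835×10^-6/3.420×10^5)
L = 3.45 m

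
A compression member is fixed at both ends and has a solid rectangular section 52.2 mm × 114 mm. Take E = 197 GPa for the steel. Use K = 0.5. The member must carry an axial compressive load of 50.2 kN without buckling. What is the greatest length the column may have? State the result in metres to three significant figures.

Buckling occurs about the weak axis: I_min = h·b³/12 with b = 52.2 mm (the shorter side).
I_min = 114×52.2³/12 = 1.351×10^6 mm⁴
I = 1.351×10^-6 m⁴
At the buckling limit P_cr = P = 5.020×10^4 N
From P_cr = π²EI/(K·L)²:  L = (1/K)·√(π²EI/P_cr) = (1/0.5)·√(π²×1.97×10^11×1.351×10^-6/5.020×10^4)
L = 14.5 m

L_max ≈ 14.5 m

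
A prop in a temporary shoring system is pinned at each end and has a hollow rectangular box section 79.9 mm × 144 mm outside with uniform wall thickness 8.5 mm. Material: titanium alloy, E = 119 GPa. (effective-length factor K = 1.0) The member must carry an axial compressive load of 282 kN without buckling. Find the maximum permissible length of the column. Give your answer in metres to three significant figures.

L_max ≈ 3.81 m

Inner dimensions: h_i = 144 − 2×8.5 = 127.0 mm, b_i = 79.9 − 2×8.5 = 62.90 mm
Weak-axis I_min = (h_o·b_o³ − h_i·b_i³)/12 with b_o = 79.9, b_i = 62.90 mm (shorter outer/inner sides).
I_min = (144×79.9³ − 127.0×62.90³)/12 = 3.487×10^6 mm⁴
I = 3.487×10^-6 m⁴
At the buckling limit P_cr = P = 2.820×10^5 N
From P_cr = π²EI/(K·L)²:  L = (1/K)·√(π²EI/P_cr) = (1/1)·√(π²×1.19×10^11×3.487×10^-6/2.820×10^5)
L = 3.81 m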